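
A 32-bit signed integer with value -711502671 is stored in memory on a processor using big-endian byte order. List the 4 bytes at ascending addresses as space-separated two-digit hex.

Two's complement of -711502671 in 32 bits: 711502671 = 0x2A68AB4F; invert → 0xD59754B0; add 1 → 0xD59754B1.
Split into bytes (most-significant first): D5 97 54 B1.
Big-endian stores the most-significant byte at the lowest address.
So the memory order matches the most-significant-first order: D5 97 54 B1.

D5 97 54 B1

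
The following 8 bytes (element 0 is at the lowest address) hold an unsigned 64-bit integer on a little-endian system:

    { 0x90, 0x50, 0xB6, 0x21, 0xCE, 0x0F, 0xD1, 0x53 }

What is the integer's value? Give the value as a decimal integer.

6039625953283821712

In little-endian order the low byte comes first in memory.
Reassemble most-significant byte first: 53 D1 0F CE 21 B6 50 90 → 0x53D10FCE21B65090.
0x53D10FCE21B65090 = 6039625953283821712.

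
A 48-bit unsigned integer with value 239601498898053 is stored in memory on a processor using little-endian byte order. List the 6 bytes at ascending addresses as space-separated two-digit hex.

239601498898053 in hexadecimal, padded to 48 bits, is 0xD9EA923ABE85.
Split into bytes (most-significant first): D9 EA 92 3A BE 85.
Little-endian stores the least-significant byte at the lowest address.
So at ascending addresses the bytes are 85 BE 3A 92 EA D9.

85 BE 3A 92 EA D9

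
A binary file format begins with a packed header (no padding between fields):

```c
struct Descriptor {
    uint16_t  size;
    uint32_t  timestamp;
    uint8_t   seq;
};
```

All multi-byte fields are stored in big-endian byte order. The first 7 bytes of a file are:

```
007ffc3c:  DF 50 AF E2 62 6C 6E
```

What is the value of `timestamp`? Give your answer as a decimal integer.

2950849132

`timestamp` follows `size` (2 bytes), so it starts at byte offset 2 and occupies 4 bytes.
Bytes at offsets 2..5: AF E2 62 6C.
Big-endian stores the most-significant byte at the lowest address.
The bytes are already most-significant first: 0xAFE2626C.
0xAFE2626C = 2950849132.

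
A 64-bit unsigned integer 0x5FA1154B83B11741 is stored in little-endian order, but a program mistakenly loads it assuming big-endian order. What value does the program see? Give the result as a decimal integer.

4690412714388201823

Stored little-endian, the bytes at ascending addresses are 41 17 B1 83 4B 15 A1 5F.
Read back as big-endian, the last byte is least significant, giving 0x4117B1834B15A15F.
0x4117B1834B15A15F = 4690412714388201823.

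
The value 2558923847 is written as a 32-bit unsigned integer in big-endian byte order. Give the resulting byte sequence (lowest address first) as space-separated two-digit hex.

2558923847 in hexadecimal, padded to 32 bits, is 0x98861447.
Split into bytes (most-significant first): 98 86 14 47.
Big-endian stores the most-significant byte at the lowest address.
So the memory order matches the most-significant-first order: 98 86 14 47.

98 86 14 47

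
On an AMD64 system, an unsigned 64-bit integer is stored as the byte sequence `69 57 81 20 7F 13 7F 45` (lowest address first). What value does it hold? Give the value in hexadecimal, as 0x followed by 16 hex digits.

0x457F137F20815769

Little-endian stores the least-significant byte at the lowest address.
Reassemble most-significant byte first: 45 7F 13 7F 20 81 57 69 → 0x457F137F20815769.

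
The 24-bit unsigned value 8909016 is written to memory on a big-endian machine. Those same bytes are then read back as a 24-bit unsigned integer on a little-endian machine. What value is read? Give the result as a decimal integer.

14217351

8909016 in 24-bit hexadecimal is 0x87F0D8.
Stored big-endian, the bytes at ascending addresses are 87 F0 D8.
Read back as little-endian, the first byte is least significant, giving 0xD8F087.
0xD8F087 = 14217351.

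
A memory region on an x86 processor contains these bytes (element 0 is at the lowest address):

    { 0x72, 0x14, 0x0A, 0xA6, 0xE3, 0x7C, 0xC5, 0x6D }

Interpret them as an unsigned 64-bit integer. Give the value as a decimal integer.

In little-endian order the low byte comes first in memory.
Reassemble most-significant byte first: 6D C5 7C E3 A6 0A 14 72 → 0x6DC57CE3A60A1472.
0x6DC57CE3A60A1472 = 7909865637731243122.

7909865637731243122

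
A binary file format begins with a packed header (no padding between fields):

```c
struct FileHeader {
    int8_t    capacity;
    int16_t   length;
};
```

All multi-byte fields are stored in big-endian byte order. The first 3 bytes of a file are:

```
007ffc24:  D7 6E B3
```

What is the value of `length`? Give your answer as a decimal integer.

`length` follows `capacity` (1 byte), so it starts at byte offset 1 and occupies 2 bytes.
Bytes at offsets 1..2: 6E B3.
Big-endian stores the most-significant byte at the lowest address.
The bytes are already most-significant first: 0x6EB3.
0x6EB3 = 28339.

28339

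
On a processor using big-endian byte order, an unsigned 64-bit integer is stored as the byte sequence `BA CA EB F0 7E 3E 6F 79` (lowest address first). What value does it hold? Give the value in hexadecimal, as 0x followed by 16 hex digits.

Big-endian: lowest address holds the most-significant byte.
The bytes are already most-significant first: 0xBACAEBF07E3E6F79.

0xBACAEBF07E3E6F79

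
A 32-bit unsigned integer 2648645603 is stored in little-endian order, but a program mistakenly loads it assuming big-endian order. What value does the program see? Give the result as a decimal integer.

2648645603 in 32-bit hexadecimal is 0x9DDF1FE3.
Stored little-endian, the bytes at ascending addresses are E3 1F DF 9D.
Read back as big-endian, the last byte is least significant, giving 0xE31FDF9D.
0xE31FDF9D = 3810516893.

3810516893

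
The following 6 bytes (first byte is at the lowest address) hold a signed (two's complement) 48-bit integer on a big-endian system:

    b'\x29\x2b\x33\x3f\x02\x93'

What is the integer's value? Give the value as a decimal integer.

In big-endian order the high byte comes first in memory.
The bytes are already most-significant first: 0x292B333F0293.
0x292B333F0293 = 45265520099987.

45265520099987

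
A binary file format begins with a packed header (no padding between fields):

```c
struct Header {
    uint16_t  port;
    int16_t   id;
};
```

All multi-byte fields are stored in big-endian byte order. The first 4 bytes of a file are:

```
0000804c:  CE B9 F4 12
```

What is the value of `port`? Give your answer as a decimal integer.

52921

`port` is the first field, at byte offset 0, occupying 2 bytes.
Bytes at offsets 0..1: CE B9.
Big-endian: lowest address holds the most-significant byte.
The bytes are already most-significant first: 0xCEB9.
0xCEB9 = 52921.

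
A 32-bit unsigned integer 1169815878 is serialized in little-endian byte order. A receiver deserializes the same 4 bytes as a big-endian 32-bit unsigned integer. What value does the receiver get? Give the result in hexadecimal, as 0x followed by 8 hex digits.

0x46F9B945

1169815878 in 32-bit hexadecimal is 0x45B9F946.
Stored little-endian, the bytes at ascending addresses are 46 F9 B9 45.
Read back as big-endian, the last byte is least significant, giving 0x46F9B945.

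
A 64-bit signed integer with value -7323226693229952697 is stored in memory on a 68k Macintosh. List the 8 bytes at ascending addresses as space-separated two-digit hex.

9A 5E AC 1F 64 5E C1 47

Two's complement of -7323226693229952697 in 64 bits: 7323226693229952697 = 0x65A153E09BA13EB9; invert → 0x9A5EAC1F645EC146; add 1 → 0x9A5EAC1F645EC147.
Split into bytes (most-significant first): 9A 5E AC 1F 64 5E C1 47.
In big-endian order the high byte comes first in memory.
So the memory order matches the most-significant-first order: 9A 5E AC 1F 64 5E C1 47.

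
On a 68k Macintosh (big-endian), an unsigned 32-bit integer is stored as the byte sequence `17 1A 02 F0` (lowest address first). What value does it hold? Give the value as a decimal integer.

In big-endian order the high byte comes first in memory.
The bytes are already most-significant first: 0x171A02F0.
0x171A02F0 = 387580656.

387580656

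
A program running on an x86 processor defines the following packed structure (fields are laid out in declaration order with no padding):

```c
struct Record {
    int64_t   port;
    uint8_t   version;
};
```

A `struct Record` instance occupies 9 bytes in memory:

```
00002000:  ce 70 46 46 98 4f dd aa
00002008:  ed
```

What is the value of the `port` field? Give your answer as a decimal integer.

-6134659601976102706

`port` is the first field, at byte offset 0, occupying 8 bytes.
Bytes at offsets 0..7: CE 70 46 46 98 4F DD AA.
Little-endian: lowest address holds the least-significant byte.
Reassemble most-significant byte first: AA DD 4F 98 46 46 70 CE → 0xAADD4F98464670CE.
Top bit is set, so as a signed 64-bit value this is 0xAADD4F98464670CE − 2^64 = -6134659601976102706.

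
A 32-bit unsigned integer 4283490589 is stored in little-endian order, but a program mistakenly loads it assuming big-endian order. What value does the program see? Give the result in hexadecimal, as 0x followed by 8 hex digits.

4283490589 in 32-bit hexadecimal is 0xFF50E11D.
Stored little-endian, the bytes at ascending addresses are 1D E1 50 FF.
Read back as big-endian, the last byte is least significant, giving 0x1DE150FF.

0x1DE150FF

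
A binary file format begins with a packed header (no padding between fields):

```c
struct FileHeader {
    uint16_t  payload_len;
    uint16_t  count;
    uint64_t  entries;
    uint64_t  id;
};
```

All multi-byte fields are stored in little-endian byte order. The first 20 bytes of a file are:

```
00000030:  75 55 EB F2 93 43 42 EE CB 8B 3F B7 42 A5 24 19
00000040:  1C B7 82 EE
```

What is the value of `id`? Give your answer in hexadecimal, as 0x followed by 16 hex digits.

`id` follows `payload_len` (2 B), `count` (2 B), `entries` (8 B), so it starts at offset 2 + 2 + 8 = 12 and occupies 8 bytes.
Bytes at offsets 12..19: 42 A5 24 19 1C B7 82 EE.
In little-endian order the low byte comes first in memory.
Reassemble most-significant byte first: EE 82 B7 1C 19 24 A5 42 → 0xEE82B71C1924A542.

0xEE82B71C1924A542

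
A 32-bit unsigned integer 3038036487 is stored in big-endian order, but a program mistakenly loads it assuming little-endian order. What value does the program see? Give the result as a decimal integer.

3038036487 in 32-bit hexadecimal is 0xB514C207.
Stored big-endian, the bytes at ascending addresses are B5 14 C2 07.
Read back as little-endian, the first byte is least significant, giving 0x07C214B5.
0x07C214B5 = 130159797.

130159797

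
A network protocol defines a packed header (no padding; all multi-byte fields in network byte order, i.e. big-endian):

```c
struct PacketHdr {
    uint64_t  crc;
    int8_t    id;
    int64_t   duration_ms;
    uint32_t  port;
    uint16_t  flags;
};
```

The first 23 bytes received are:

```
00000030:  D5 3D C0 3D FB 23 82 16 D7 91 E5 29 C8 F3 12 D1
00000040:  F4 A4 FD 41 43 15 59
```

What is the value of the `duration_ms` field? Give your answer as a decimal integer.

`duration_ms` follows `crc` (8 B), `id` (1 B), so it starts at offset 8 + 1 = 9 and occupies 8 bytes.
Bytes at offsets 9..16: 91 E5 29 C8 F3 12 D1 F4.
Big-endian stores the most-significant byte at the lowest address.
The bytes are already most-significant first: 0x91E529C8F312D1F4.
Top bit is set, so as a signed 64-bit value this is 0x91E529C8F312D1F4 − 2^64 = -7933889225494965772.

-7933889225494965772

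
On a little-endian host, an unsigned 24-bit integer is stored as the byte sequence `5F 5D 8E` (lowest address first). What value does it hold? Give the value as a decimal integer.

In little-endian order the low byte comes first in memory.
Reassemble most-significant byte first: 8E 5D 5F → 0x8E5D5F.
0x8E5D5F = 9330015.

9330015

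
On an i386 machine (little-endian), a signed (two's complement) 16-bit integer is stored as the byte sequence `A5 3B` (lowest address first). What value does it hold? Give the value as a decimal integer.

In little-endian order the low byte comes first in memory.
Reassemble most-significant byte first: 3B A5 → 0x3BA5.
0x3BA5 = 15269.

15269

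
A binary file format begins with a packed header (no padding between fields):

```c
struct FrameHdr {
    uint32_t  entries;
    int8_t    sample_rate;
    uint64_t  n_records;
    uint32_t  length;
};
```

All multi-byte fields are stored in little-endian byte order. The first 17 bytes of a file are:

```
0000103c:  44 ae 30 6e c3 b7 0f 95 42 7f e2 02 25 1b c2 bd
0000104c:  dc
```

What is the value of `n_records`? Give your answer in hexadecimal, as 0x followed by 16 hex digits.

0x2502E27F42950FB7

`n_records` follows `entries` (4 B), `sample_rate` (1 B), so it starts at offset 4 + 1 = 5 and occupies 8 bytes.
Bytes at offsets 5..12: B7 0F 95 42 7F E2 02 25.
In little-endian order the low byte comes first in memory.
Reassemble most-significant byte first: 25 02 E2 7F 42 95 0F B7 → 0x2502E27F42950FB7.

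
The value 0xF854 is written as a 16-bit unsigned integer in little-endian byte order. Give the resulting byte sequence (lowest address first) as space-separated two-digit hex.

Split into bytes (most-significant first): F8 54.
Little-endian: lowest address holds the least-significant byte.
So at ascending addresses the bytes are 54 F8.

54 F8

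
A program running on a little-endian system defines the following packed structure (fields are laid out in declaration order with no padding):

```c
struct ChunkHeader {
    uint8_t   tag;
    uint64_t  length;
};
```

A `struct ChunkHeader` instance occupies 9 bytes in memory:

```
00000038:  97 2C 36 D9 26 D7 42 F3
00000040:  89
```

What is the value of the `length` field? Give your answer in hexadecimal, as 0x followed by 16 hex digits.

`length` follows `tag` (1 byte), so it starts at byte offset 1 and occupies 8 bytes.
Bytes at offsets 1..8: 2C 36 D9 26 D7 42 F3 89.
In little-endian order the low byte comes first in memory.
Reassemble most-significant byte first: 89 F3 42 D7 26 D9 36 2C → 0x89F342D726D9362C.

0x89F342D726D9362C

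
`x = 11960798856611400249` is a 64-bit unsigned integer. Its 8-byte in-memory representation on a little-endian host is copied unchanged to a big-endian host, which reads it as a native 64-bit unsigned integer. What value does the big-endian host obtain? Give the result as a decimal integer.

4146188418496069029

11960798856611400249 in 64-bit hexadecimal is 0xA5FD4B3066388A39.
Stored little-endian, the bytes at ascending addresses are 39 8A 38 66 30 4B FD A5.
Read back as big-endian, the last byte is least significant, giving 0x398A3866304BFDA5.
0x398A3866304BFDA5 = 4146188418496069029.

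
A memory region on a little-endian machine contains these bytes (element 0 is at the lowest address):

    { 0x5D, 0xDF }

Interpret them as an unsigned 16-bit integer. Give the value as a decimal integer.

Little-endian: lowest address holds the least-significant byte.
Reassemble most-significant byte first: DF 5D → 0xDF5D.
0xDF5D = 57181.

57181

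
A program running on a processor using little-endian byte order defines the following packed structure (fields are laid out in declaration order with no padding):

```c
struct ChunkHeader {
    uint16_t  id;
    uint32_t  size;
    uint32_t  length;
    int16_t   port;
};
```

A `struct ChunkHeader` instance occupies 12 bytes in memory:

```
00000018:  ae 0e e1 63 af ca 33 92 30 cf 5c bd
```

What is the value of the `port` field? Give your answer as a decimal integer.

-17060

`port` follows `id` (2 B), `size` (4 B), `length` (4 B), so it starts at offset 2 + 4 + 4 = 10 and occupies 2 bytes.
Bytes at offsets 10..11: 5C BD.
In little-endian order the low byte comes first in memory.
Reassemble most-significant byte first: BD 5C → 0xBD5C.
Top bit is set, so as a signed 16-bit value this is 0xBD5C − 2^16 = -17060.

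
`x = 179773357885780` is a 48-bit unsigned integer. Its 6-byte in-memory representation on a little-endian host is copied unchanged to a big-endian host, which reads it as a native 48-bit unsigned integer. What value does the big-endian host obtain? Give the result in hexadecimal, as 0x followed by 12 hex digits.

0x540923BF80A3

179773357885780 in 48-bit hexadecimal is 0xA380BF230954.
Stored little-endian, the bytes at ascending addresses are 54 09 23 BF 80 A3.
Read back as big-endian, the last byte is least significant, giving 0x540923BF80A3.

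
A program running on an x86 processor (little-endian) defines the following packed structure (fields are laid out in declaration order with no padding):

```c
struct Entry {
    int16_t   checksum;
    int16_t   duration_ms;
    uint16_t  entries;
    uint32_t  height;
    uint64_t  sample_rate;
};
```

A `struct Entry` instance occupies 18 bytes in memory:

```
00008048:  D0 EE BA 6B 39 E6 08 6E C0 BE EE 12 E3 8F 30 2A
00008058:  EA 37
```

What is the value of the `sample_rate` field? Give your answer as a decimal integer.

`sample_rate` follows `checksum` (2 B), `duration_ms` (2 B), `entries` (2 B), `height` (4 B), so it starts at offset 2 + 2 + 2 + 4 = 10 and occupies 8 bytes.
Bytes at offsets 10..17: EE 12 E3 8F 30 2A EA 37.
In little-endian order the low byte comes first in memory.
Reassemble most-significant byte first: 37 EA 2A 30 8F E3 12 EE → 0x37EA2A308FE312EE.
0x37EA2A308FE312EE = 4029079204697150190.

4029079204697150190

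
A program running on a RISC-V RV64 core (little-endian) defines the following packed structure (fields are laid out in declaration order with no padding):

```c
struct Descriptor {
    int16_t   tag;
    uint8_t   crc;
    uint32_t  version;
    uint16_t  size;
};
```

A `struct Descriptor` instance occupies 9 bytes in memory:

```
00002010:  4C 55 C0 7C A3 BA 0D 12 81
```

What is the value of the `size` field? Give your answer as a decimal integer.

33042

`size` follows `tag` (2 B), `crc` (1 B), `version` (4 B), so it starts at offset 2 + 1 + 4 = 7 and occupies 2 bytes.
Bytes at offsets 7..8: 12 81.
Little-endian: lowest address holds the least-significant byte.
Reassemble most-significant byte first: 81 12 → 0x8112.
0x8112 = 33042.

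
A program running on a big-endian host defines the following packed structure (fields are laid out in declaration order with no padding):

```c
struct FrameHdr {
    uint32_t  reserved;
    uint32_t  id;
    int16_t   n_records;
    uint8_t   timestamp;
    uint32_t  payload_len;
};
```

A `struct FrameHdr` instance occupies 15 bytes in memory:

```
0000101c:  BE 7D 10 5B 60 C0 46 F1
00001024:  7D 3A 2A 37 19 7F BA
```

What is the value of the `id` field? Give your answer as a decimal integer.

1623213809

`id` follows `reserved` (4 bytes), so it starts at byte offset 4 and occupies 4 bytes.
Bytes at offsets 4..7: 60 C0 46 F1.
Big-endian stores the most-significant byte at the lowest address.
The bytes are already most-significant first: 0x60C046F1.
0x60C046F1 = 1623213809.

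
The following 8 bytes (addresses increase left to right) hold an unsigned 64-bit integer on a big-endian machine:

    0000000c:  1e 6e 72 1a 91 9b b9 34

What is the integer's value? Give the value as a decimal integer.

2192815527013628212

In big-endian order the high byte comes first in memory.
The bytes are already most-significant first: 0x1E6E721A919BB934.
0x1E6E721A919BB934 = 2192815527013628212.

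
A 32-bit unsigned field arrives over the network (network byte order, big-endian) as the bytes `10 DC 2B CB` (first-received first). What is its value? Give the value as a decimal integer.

In big-endian order the high byte comes first in memory.
The bytes are already most-significant first: 0x10DC2BCB.
0x10DC2BCB = 282864587.

282864587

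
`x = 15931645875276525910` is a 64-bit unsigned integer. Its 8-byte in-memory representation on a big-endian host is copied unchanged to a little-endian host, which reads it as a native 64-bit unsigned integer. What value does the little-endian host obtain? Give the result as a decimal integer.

15931645875276525910 in 64-bit hexadecimal is 0xDD1893839B2CB156.
Stored big-endian, the bytes at ascending addresses are DD 18 93 83 9B 2C B1 56.
Read back as little-endian, the first byte is least significant, giving 0x56B12C9B839318DD.
0x56B12C9B839318DD = 6246823204578597085.

6246823204578597085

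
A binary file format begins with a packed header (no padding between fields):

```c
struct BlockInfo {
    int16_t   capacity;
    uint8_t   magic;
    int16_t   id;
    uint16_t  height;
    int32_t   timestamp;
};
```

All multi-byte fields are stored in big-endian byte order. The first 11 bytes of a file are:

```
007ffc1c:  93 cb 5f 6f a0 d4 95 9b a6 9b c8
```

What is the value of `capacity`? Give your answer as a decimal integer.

`capacity` is the first field, at byte offset 0, occupying 2 bytes.
Bytes at offsets 0..1: 93 CB.
Big-endian stores the most-significant byte at the lowest address.
The bytes are already most-significant first: 0x93CB.
Top bit is set, so as a signed 16-bit value this is 0x93CB − 2^16 = -27701.

-27701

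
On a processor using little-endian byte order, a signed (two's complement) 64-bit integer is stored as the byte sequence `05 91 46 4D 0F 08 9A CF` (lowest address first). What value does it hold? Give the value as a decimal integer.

-3487466099631025915

Little-endian: lowest address holds the least-significant byte.
Reassemble most-significant byte first: CF 9A 08 0F 4D 46 91 05 → 0xCF9A080F4D469105.
Top bit is set, so as a signed 64-bit value this is 0xCF9A080F4D469105 − 2^64 = -3487466099631025915.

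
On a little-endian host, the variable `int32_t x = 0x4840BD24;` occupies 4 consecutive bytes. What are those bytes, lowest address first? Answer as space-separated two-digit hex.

24 BD 40 48

Split into bytes (most-significant first): 48 40 BD 24.
In little-endian order the low byte comes first in memory.
So at ascending addresses the bytes are 24 BD 40 48.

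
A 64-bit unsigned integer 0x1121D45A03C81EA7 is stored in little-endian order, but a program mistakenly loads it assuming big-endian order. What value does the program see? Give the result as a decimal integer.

Stored little-endian, the bytes at ascending addresses are A7 1E C8 03 5A D4 21 11.
Read back as big-endian, the last byte is least significant, giving 0xA71EC8035AD42111.
0xA71EC8035AD42111 = 12042282370369593617.

12042282370369593617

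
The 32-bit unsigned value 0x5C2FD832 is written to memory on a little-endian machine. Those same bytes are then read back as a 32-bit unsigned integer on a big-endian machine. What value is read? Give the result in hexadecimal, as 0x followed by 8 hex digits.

Stored little-endian, the bytes at ascending addresses are 32 D8 2F 5C.
Read back as big-endian, the last byte is least significant, giving 0x32D82F5C.

0x32D82F5C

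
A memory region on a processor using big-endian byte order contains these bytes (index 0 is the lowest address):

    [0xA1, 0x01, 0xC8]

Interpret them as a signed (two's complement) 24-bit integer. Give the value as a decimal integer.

Big-endian stores the most-significant byte at the lowest address.
The bytes are already most-significant first: 0xA101C8.
Top bit is set, so as a signed 24-bit value this is 0xA101C8 − 2^24 = -6225464.

-6225464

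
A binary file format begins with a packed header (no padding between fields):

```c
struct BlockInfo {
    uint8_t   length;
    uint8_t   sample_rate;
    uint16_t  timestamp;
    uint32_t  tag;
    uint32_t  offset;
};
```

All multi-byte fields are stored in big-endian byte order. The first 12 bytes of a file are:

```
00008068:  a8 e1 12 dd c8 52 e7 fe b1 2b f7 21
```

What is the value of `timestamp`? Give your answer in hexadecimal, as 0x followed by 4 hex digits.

0x12DD

`timestamp` follows `length` (1 B), `sample_rate` (1 B), so it starts at offset 1 + 1 = 2 and occupies 2 bytes.
Bytes at offsets 2..3: 12 DD.
Big-endian stores the most-significant byte at the lowest address.
The bytes are already most-significant first: 0x12DD.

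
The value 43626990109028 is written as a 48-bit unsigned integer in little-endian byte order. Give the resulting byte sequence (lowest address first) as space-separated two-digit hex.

43626990109028 in hexadecimal, padded to 48 bits, is 0x27ADB33F8164.
Split into bytes (most-significant first): 27 AD B3 3F 81 64.
Little-endian stores the least-significant byte at the lowest address.
So at ascending addresses the bytes are 64 81 3F B3 AD 27.

64 81 3F B3 AD 27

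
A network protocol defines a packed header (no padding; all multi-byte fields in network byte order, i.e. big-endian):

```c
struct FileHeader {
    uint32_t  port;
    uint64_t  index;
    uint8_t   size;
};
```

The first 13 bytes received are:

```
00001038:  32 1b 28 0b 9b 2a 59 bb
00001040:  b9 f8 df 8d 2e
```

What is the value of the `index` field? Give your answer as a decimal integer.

11180847687714529165

`index` follows `port` (4 bytes), so it starts at byte offset 4 and occupies 8 bytes.
Bytes at offsets 4..11: 9B 2A 59 BB B9 F8 DF 8D.
Big-endian stores the most-significant byte at the lowest address.
The bytes are already most-significant first: 0x9B2A59BBB9F8DF8D.
0x9B2A59BBB9F8DF8D = 11180847687714529165.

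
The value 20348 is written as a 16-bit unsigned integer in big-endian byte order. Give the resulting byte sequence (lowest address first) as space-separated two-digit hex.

20348 in hexadecimal, padded to 16 bits, is 0x4F7C.
Split into bytes (most-significant first): 4F 7C.
In big-endian order the high byte comes first in memory.
So the memory order matches the most-significant-first order: 4F 7C.

4F 7C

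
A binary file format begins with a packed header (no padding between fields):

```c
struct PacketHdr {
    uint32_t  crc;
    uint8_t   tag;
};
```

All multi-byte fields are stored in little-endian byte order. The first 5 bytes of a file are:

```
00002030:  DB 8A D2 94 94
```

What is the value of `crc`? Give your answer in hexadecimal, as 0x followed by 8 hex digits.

`crc` is the first field, at byte offset 0, occupying 4 bytes.
Bytes at offsets 0..3: DB 8A D2 94.
Little-endian: lowest address holds the least-significant byte.
Reassemble most-significant byte first: 94 D2 8A DB → 0x94D28ADB.

0x94D28ADB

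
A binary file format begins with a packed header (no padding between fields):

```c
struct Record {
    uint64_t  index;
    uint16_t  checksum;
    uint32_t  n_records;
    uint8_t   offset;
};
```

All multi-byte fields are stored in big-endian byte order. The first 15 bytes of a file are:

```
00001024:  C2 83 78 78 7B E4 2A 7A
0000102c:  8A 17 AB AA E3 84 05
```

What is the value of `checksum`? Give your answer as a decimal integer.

`checksum` follows `index` (8 bytes), so it starts at byte offset 8 and occupies 2 bytes.
Bytes at offsets 8..9: 8A 17.
Big-endian stores the most-significant byte at the lowest address.
The bytes are already most-significant first: 0x8A17.
0x8A17 = 35351.

35351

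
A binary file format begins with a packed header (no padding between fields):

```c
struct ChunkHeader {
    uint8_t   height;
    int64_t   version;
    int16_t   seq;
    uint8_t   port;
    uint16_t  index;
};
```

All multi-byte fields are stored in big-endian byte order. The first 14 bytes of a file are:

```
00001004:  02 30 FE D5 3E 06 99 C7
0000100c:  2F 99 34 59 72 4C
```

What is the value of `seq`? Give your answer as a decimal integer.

-26316

`seq` follows `height` (1 B), `version` (8 B), so it starts at offset 1 + 8 = 9 and occupies 2 bytes.
Bytes at offsets 9..10: 99 34.
In big-endian order the high byte comes first in memory.
The bytes are already most-significant first: 0x9934.
Top bit is set, so as a signed 16-bit value this is 0x9934 − 2^16 = -26316.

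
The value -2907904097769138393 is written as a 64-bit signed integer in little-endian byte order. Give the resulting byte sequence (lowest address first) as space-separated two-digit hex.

Two's complement of -2907904097769138393 in 64 bits: 2907904097769138393 = 0x285AF35EC46EA8D9; invert → 0xD7A50CA13B915726; add 1 → 0xD7A50CA13B915727.
Split into bytes (most-significant first): D7 A5 0C A1 3B 91 57 27.
Little-endian stores the least-significant byte at the lowest address.
So at ascending addresses the bytes are 27 57 91 3B A1 0C A5 D7.

27 57 91 3B A1 0C A5 D7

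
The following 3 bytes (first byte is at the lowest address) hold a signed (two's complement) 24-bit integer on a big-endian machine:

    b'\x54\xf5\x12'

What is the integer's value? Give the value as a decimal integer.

Big-endian stores the most-significant byte at the lowest address.
The bytes are already most-significant first: 0x54F512.
0x54F512 = 5567762.

5567762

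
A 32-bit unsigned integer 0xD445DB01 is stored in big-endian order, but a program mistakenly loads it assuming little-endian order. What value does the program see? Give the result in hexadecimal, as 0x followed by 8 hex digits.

Stored big-endian, the bytes at ascending addresses are D4 45 DB 01.
Read back as little-endian, the first byte is least significant, giving 0x01DB45D4.

0x01DB45D4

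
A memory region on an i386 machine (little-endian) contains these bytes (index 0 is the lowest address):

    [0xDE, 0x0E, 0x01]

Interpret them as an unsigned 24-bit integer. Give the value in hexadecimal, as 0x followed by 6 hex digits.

0x010EDE

In little-endian order the low byte comes first in memory.
Reassemble most-significant byte first: 01 0E DE → 0x010EDE.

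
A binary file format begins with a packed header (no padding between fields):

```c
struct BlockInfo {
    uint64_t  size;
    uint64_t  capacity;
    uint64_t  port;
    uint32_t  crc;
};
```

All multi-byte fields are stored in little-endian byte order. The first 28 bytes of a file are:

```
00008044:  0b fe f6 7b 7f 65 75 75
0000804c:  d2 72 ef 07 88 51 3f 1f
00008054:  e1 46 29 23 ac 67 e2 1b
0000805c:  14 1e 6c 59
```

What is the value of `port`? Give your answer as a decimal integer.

`port` follows `size` (8 B), `capacity` (8 B), so it starts at offset 8 + 8 = 16 and occupies 8 bytes.
Bytes at offsets 16..23: E1 46 29 23 AC 67 E2 1B.
Little-endian: lowest address holds the least-significant byte.
Reassemble most-significant byte first: 1B E2 67 AC 23 29 46 E1 → 0x1BE267AC232946E1.
0x1BE267AC232946E1 = 2009282372782606049.

2009282372782606049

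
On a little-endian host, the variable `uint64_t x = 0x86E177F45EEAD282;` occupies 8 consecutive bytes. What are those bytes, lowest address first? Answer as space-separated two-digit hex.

Split into bytes (most-significant first): 86 E1 77 F4 5E EA D2 82.
Little-endian stores the least-significant byte at the lowest address.
So at ascending addresses the bytes are 82 D2 EA 5E F4 77 E1 86.

82 D2 EA 5E F4 77 E1 86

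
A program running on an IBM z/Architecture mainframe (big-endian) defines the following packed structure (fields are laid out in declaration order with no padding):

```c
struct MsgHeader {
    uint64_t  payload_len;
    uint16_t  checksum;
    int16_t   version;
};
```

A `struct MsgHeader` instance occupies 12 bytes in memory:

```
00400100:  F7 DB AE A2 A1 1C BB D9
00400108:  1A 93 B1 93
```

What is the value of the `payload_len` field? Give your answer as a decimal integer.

`payload_len` is the first field, at byte offset 0, occupying 8 bytes.
Bytes at offsets 0..7: F7 DB AE A2 A1 1C BB D9.
Big-endian stores the most-significant byte at the lowest address.
The bytes are already most-significant first: 0xF7DBAEA2A11CBBD9.
0xF7DBAEA2A11CBBD9 = 17860060760778783705.

17860060760778783705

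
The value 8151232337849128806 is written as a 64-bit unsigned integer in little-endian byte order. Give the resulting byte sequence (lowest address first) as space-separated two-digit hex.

66 97 2C CB 9F FE 1E 71

8151232337849128806 in hexadecimal, padded to 64 bits, is 0x711EFE9FCB2C9766.
Split into bytes (most-significant first): 71 1E FE 9F CB 2C 97 66.
In little-endian order the low byte comes first in memory.
So at ascending addresses the bytes are 66 97 2C CB 9F FE 1E 71.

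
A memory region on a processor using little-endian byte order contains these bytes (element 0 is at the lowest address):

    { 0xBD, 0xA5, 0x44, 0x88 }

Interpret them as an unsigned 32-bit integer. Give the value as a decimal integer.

Little-endian: lowest address holds the least-significant byte.
Reassemble most-significant byte first: 88 44 A5 BD → 0x8844A5BD.
0x8844A5BD = 2286200253.

2286200253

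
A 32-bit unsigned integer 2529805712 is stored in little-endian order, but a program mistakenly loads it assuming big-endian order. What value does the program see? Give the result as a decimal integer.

2428881302

2529805712 in 32-bit hexadecimal is 0x96C9C590.
Stored little-endian, the bytes at ascending addresses are 90 C5 C9 96.
Read back as big-endian, the last byte is least significant, giving 0x90C5C996.
0x90C5C996 = 2428881302.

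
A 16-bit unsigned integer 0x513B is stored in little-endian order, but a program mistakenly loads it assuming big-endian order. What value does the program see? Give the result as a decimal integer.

Stored little-endian, the bytes at ascending addresses are 3B 51.
Read back as big-endian, the last byte is least significant, giving 0x3B51.
0x3B51 = 15185.

15185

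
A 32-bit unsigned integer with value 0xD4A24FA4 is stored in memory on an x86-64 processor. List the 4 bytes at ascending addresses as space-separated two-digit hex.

Split into bytes (most-significant first): D4 A2 4F A4.
In little-endian order the low byte comes first in memory.
So at ascending addresses the bytes are A4 4F A2 D4.

A4 4F A2 D4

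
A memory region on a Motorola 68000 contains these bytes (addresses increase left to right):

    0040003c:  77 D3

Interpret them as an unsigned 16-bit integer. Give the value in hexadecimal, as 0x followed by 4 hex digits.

Big-endian stores the most-significant byte at the lowest address.
The bytes are already most-significant first: 0x77D3.

0x77D3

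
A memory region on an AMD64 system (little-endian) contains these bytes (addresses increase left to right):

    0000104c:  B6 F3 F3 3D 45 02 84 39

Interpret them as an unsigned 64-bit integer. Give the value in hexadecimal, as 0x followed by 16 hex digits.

In little-endian order the low byte comes first in memory.
Reassemble most-significant byte first: 39 84 02 45 3D F3 F3 B6 → 0x398402453DF3F3B6.

0x398402453DF3F3B6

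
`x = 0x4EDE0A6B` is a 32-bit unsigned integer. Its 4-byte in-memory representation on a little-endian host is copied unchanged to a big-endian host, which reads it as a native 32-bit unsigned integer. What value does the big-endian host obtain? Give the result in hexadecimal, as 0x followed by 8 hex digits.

0x6B0ADE4E

Stored little-endian, the bytes at ascending addresses are 6B 0A DE 4E.
Read back as big-endian, the last byte is least significant, giving 0x6B0ADE4E.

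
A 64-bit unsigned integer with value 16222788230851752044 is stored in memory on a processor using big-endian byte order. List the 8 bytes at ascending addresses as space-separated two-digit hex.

E1 22 EB F1 A6 4E 70 6C

16222788230851752044 in hexadecimal, padded to 64 bits, is 0xE122EBF1A64E706C.
Split into bytes (most-significant first): E1 22 EB F1 A6 4E 70 6C.
In big-endian order the high byte comes first in memory.
So the memory order matches the most-significant-first order: E1 22 EB F1 A6 4E 70 6C.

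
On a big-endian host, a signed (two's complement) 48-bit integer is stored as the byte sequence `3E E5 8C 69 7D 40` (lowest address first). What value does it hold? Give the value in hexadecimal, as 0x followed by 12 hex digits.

0x3EE58C697D40

Big-endian stores the most-significant byte at the lowest address.
The bytes are already most-significant first: 0x3EE58C697D40.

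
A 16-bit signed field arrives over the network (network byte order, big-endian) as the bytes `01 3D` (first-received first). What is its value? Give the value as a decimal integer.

317

Big-endian: lowest address holds the most-significant byte.
The bytes are already most-significant first: 0x013D.
0x013D = 317.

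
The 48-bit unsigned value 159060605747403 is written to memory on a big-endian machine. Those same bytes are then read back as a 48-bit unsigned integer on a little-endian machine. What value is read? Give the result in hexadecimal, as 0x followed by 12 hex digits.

0xCB40E72EAA90

159060605747403 in 48-bit hexadecimal is 0x90AA2EE740CB.
Stored big-endian, the bytes at ascending addresses are 90 AA 2E E7 40 CB.
Read back as little-endian, the first byte is least significant, giving 0xCB40E72EAA90.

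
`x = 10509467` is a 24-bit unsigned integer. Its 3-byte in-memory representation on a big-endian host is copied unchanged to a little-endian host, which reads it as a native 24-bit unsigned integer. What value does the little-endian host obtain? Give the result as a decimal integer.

10181792

10509467 in 24-bit hexadecimal is 0xA05C9B.
Stored big-endian, the bytes at ascending addresses are A0 5C 9B.
Read back as little-endian, the first byte is least significant, giving 0x9B5CA0.
0x9B5CA0 = 10181792.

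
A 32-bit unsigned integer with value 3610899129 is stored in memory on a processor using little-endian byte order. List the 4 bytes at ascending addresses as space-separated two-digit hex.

3610899129 in hexadecimal, padded to 32 bits, is 0xD739F2B9.
Split into bytes (most-significant first): D7 39 F2 B9.
Little-endian: lowest address holds the least-significant byte.
So at ascending addresses the bytes are B9 F2 39 D7.

B9 F2 39 D7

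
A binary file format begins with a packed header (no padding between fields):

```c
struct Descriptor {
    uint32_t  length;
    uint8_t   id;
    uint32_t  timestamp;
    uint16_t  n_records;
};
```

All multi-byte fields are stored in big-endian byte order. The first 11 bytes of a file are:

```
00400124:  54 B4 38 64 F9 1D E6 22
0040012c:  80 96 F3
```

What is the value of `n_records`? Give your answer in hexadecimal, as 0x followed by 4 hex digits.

0x96F3

`n_records` follows `length` (4 B), `id` (1 B), `timestamp` (4 B), so it starts at offset 4 + 1 + 4 = 9 and occupies 2 bytes.
Bytes at offsets 9..10: 96 F3.
In big-endian order the high byte comes first in memory.
The bytes are already most-significant first: 0x96F3.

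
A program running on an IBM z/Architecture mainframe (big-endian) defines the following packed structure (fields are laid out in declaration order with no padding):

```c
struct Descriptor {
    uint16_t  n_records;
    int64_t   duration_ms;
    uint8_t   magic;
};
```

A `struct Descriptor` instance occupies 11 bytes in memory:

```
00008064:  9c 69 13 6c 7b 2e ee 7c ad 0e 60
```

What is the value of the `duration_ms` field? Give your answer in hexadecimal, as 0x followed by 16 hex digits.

`duration_ms` follows `n_records` (2 bytes), so it starts at byte offset 2 and occupies 8 bytes.
Bytes at offsets 2..9: 13 6C 7B 2E EE 7C AD 0E.
Big-endian stores the most-significant byte at the lowest address.
The bytes are already most-significant first: 0x136C7B2EEE7CAD0E.

0x136C7B2EEE7CAD0E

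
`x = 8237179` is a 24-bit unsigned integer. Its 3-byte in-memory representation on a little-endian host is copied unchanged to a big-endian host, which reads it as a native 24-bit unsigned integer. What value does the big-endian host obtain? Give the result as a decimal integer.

8106109

8237179 in 24-bit hexadecimal is 0x7DB07B.
Stored little-endian, the bytes at ascending addresses are 7B B0 7D.
Read back as big-endian, the last byte is least significant, giving 0x7BB07D.
0x7BB07D = 8106109.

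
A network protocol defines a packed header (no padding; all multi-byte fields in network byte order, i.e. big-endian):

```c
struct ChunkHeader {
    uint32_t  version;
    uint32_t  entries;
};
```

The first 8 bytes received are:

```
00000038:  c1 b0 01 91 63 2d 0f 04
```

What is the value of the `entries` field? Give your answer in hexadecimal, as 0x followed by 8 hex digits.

0x632D0F04

`entries` follows `version` (4 bytes), so it starts at byte offset 4 and occupies 4 bytes.
Bytes at offsets 4..7: 63 2D 0F 04.
Big-endian stores the most-significant byte at the lowest address.
The bytes are already most-significant first: 0x632D0F04.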